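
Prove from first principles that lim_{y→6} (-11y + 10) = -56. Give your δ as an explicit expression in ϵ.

Let ϵ > 0 be given. We need δ > 0 so that 0 < |y − 6| < δ implies |(-11y + 10) + 56| < ϵ.
|(-11y + 10) + 56| = |-11y + 66| = 11|y − 6|.
Thus it suffices that |y − 6| < ϵ/11.
Take δ = ϵ/11. If 0 < |y − 6| < δ then |(-11y + 10) + 56| = 11|y − 6| < 11·(ϵ/11) = ϵ.

δ = ϵ/11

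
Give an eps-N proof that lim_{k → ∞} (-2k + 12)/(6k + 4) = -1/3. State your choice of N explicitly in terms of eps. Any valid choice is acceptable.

N = (20/9)/eps

Fix eps > 0. For k ≥ 1, |(-2k + 12)/(6k + 4) + 1/3| = |80|/(6(6k + 4)) = 80/(6(6k + 4)).
Since 6k + 4 ≥ 6k for k ≥ 1, this is ≤ 80/(6·6k) = (20/9)/k.
So |(-2k + 12)/(6k + 4) + 1/3| < eps whenever k > (20/9)/eps.
Take N = (20/9)/eps. If k > N then |(-2k + 12)/(6k + 4) + 1/3| ≤ (20/9)/k < eps.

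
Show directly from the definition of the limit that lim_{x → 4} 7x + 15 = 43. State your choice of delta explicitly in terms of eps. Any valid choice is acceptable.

delta = eps/7

Let eps > 0. We need delta > 0 so that 0 < |x − 4| < delta implies |(7x + 15) − 43| < eps.
Since (7x + 15) − 43 = 7(x − 4), we have |(7x + 15) − 43| = 7|x − 4|.
So 7|x − 4| < eps exactly when |x − 4| < eps/7.
Choosing delta = eps/7 gives |(7x + 15) − 43| = 7|x − 4| < eps whenever |x − 4| < delta.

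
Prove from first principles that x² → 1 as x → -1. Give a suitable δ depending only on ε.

Let ε > 0. We seek δ > 0 with 0 < |x + 1| < δ ⇒ |x² − 1| < ε.
Factor: x² − 1 = (x + 1)(x - 1), so |x² − 1| = |x + 1|·|x - 1|.
Impose δ ≤ 1 so that |x| < 2; then |x - 1| ≤ 3.
Hence |x² − 1| ≤ 3|x + 1|, which is < ε once |x + 1| < ε/3.
Take δ = min(1, ε/3). If 0 < |x + 1| < δ then both bounds hold and |x² − 1| ≤ 3|x + 1| < 3·(ε/3) = ε.

δ = min(1, ε/3)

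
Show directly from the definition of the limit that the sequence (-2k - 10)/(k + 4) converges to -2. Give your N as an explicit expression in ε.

Let ε > 0 be given. For k ≥ 1, |(-2k - 10)/(k + 4) + 2| = |-2|/((k + 4)) = 2/((k + 4)).
Since k + 4 ≥ k for k ≥ 1, this is ≤ 2/(k) = 2/k.
So |(-2k - 10)/(k + 4) + 2| < ε whenever k > 2/ε.
Take N = 2/ε. If k > N then |(-2k - 10)/(k + 4) + 2| ≤ 2/k < ε.

N = 2/ε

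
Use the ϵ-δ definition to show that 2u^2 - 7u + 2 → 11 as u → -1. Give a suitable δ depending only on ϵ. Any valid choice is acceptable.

Let ϵ > 0 be given. We want δ > 0 such that 0 < |u + 1| < δ implies |(2u^2 - 7u + 2) − 11| < ϵ.
(2u^2 - 7u + 2) − 11 = 2u^2 - 7u - 9 = (u + 1)(2u - 9).
So |(2u^2 - 7u + 2) − 11| = |u + 1|·|2u - 9|.
Require δ ≤ 2. Then |u + 1| < 2 gives |u| < 3, and by the triangle inequality |2u - 9| ≤ 2·3 + 9 = 15.
Hence |(2u^2 - 7u + 2) − 11| ≤ 15|u + 1| < ϵ provided |u + 1| < ϵ/15.
Take δ = min(2, ϵ/15). Then 0 < |u + 1| < δ gives both |u + 1| < 2 and |u + 1| < ϵ/15, so |(2u^2 - 7u + 2) − 11| < ϵ.

δ = min(2, ϵ/15)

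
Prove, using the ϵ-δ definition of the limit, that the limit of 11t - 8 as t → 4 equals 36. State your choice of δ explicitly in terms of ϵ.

δ = ϵ/11

Fix ϵ > 0. We need δ > 0 so that 0 < |t − 4| < δ implies |(11t - 8) − 36| < ϵ.
Since (11t - 8) − 36 = 11(t − 4), we have |(11t - 8) − 36| = 11|t − 4|.
So 11|t − 4| < ϵ exactly when |t − 4| < ϵ/11.
Choosing δ = ϵ/11 gives |(11t - 8) − 36| = 11|t − 4| < ϵ whenever |t − 4| < δ.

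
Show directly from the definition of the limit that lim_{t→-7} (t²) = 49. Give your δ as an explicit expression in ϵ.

δ = min(2, ϵ/16)

Suppose ϵ > 0. We seek δ > 0 with 0 < |t + 7| < δ ⇒ |t² − 49| < ϵ.
Factor: t² − 49 = (t + 7)(t - 7), so |t² − 49| = |t + 7|·|t - 7|.
Impose δ ≤ 2 so that |t| < 9; then |t - 7| ≤ 16.
Hence |t² − 49| ≤ 16|t + 7|, which is < ϵ once |t + 7| < ϵ/16.
Take δ = min(2, ϵ/16). If 0 < |t + 7| < δ then both bounds hold and |t² − 49| ≤ 16|t + 7| < 16·(ϵ/16) = ϵ.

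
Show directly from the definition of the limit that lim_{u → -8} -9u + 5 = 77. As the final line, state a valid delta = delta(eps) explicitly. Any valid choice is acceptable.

delta = eps/9

Fix eps > 0. We need delta > 0 so that 0 < |u + 8| < delta implies |(-9u + 5) − 77| < eps.
Since (-9u + 5) − 77 = -9(u + 8), we have |(-9u + 5) − 77| = 9|u + 8|.
Thus it suffices that |u + 8| < eps/9.
Choosing delta = eps/9 gives |(-9u + 5) − 77| = 9|u + 8| < eps whenever |u + 8| < delta.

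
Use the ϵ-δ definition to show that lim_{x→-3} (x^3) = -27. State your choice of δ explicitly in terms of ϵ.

δ = min(2, ϵ/49)

Suppose ϵ > 0. We seek δ > 0 with 0 < |x + 3| < δ ⇒ |x^3 + 27| < ϵ.
Factor: x^3 + 27 = (x + 3)(x^2 - 3x + 9), so |x^3 + 27| = |x + 3|·|x^2 - 3x + 9|.
Impose δ ≤ 2 so that |x| < 5; then |x^2 - 3x + 9| ≤ 49.
Hence |x^3 + 27| ≤ 49|x + 3|, which is < ϵ once |x + 3| < ϵ/49.
Take δ = min(2, ϵ/49). If 0 < |x + 3| < δ then both bounds hold and |x^3 + 27| ≤ 49|x + 3| < 49·(ϵ/49) = ϵ.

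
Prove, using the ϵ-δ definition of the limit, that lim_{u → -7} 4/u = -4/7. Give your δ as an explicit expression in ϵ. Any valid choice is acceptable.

δ = min(7/2, (49/8)ϵ)

Fix ϵ > 0. We seek δ > 0 such that 0 < |u + 7| < δ implies |4/u + 4/7| < ϵ.
|4/u + 4/7| = 4·|-7 − u|/(7·|u|) = 4|u + 7|/(7|u|).
Restrict δ ≤ 7/2. Then |u + 7| < 7/2 gives |u| > 7/2, so 7|u| > 49/2.
Then |4/u + 4/7| < 4|u + 7|/(49/2), which is < ϵ when |u + 7| < (49/8)ϵ.
Take δ = min(7/2, (49/8)ϵ). Then 0 < |u + 7| < δ gives both |u + 7| < 7/2 and |u + 7| < (49/8)ϵ, so |4/u + 4/7| < ϵ.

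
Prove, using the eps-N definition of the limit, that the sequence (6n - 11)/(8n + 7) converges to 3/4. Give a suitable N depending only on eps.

Let eps > 0. For n ≥ 1, |(6n - 11)/(8n + 7) − (3/4)| = |-130|/(8(8n + 7)) = 130/(8(8n + 7)).
Since 8n + 7 ≥ 8n for n ≥ 1, this is ≤ 130/(8·8n) = (65/32)/n.
So |(6n - 11)/(8n + 7) − (3/4)| < eps whenever n > (65/32)/eps.
Take N = (65/32)/eps. If n > N then |(6n - 11)/(8n + 7) − (3/4)| ≤ (65/32)/n < eps.

N = (65/32)/eps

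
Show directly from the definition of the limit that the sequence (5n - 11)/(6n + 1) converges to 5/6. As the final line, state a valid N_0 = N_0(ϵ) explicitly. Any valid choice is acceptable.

N_0 = (71/36)/ϵ

Suppose ϵ > 0. For n ≥ 1, |(5n - 11)/(6n + 1) − (5/6)| = |-71|/(6(6n + 1)) = 71/(6(6n + 1)).
Since 6n + 1 ≥ 6n for n ≥ 1, this is ≤ 71/(6·6n) = (71/36)/n.
So |(5n - 11)/(6n + 1) − (5/6)| < ϵ whenever n > (71/36)/ϵ.
Take N_0 = (71/36)/ϵ. If n > N_0 then |(5n - 11)/(6n + 1) − (5/6)| ≤ (71/36)/n < ϵ.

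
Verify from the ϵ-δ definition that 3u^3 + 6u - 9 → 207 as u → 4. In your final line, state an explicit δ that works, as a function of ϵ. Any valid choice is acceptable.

Fix ϵ > 0. We want δ > 0 such that 0 < |u − 4| < δ implies |(3u^3 + 6u - 9) − 207| < ϵ.
(3u^3 + 6u - 9) − 207 = 3u^3 + 6u - 216 = (u − 4)(3u^2 + 12u + 54).
So |(3u^3 + 6u - 9) − 207| = |u − 4|·|3u^2 + 12u + 54|.
Require δ ≤ 1. Then |u − 4| < 1 gives |u| < 5, and by the triangle inequality |3u^2 + 12u + 54| ≤ 3·5^2 + 12·5 + 54 = 189.
Hence |(3u^3 + 6u - 9) − 207| ≤ 189|u − 4| < ϵ provided |u − 4| < ϵ/189.
Choosing δ = min(1, ϵ/189) ensures both conditions, hence |(3u^3 + 6u - 9) − 207| < ϵ.

δ = min(1, ϵ/189)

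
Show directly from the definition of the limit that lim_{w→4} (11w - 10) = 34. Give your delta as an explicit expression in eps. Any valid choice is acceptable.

delta = eps/11

Let eps > 0. We need delta > 0 so that 0 < |w − 4| < delta implies |(11w - 10) − 34| < eps.
Since (11w - 10) − 34 = 11(w − 4), we have |(11w - 10) − 34| = 11|w − 4|.
Thus it suffices that |w − 4| < eps/11.
Choosing delta = eps/11 gives |(11w - 10) − 34| = 11|w − 4| < eps whenever |w − 4| < delta.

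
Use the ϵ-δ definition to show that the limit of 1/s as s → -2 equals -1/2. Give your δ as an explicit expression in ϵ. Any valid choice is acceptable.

δ = min(1, 2ϵ)

Fix ϵ > 0. We seek δ > 0 such that 0 < |s + 2| < δ implies |1/s + 1/2| < ϵ.
|1/s + 1/2| = |-2 − s|/(2·|s|) = |s + 2|/(2|s|).
Restrict δ ≤ 1. Then |s + 2| < 1 gives |s| > 1, so 2|s| > 2.
Then |1/s + 1/2| < |s + 2|/2, which is < ϵ when |s + 2| < 2ϵ.
Take δ = min(1, 2ϵ). Then 0 < |s + 2| < δ gives both |s + 2| < 1 and |s + 2| < 2ϵ, so |1/s + 1/2| < ϵ.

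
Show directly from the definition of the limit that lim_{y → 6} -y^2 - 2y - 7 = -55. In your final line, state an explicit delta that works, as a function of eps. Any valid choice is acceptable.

delta = min(1, eps/15)

Let eps > 0. We want delta > 0 such that 0 < |y − 6| < delta implies |(-y^2 - 2y - 7) + 55| < eps.
(-y^2 - 2y - 7) + 55 = -y^2 - 2y + 48 = (y − 6)(-y - 8).
So |(-y^2 - 2y - 7) + 55| = |y − 6|·|-y - 8|.
Require delta ≤ 1. Then |y − 6| < 1 gives |y| < 7, and by the triangle inequality |-y - 8| ≤ 7 + 8 = 15.
Hence |(-y^2 - 2y - 7) + 55| ≤ 15|y − 6| < eps provided |y − 6| < eps/15.
Choosing delta = min(1, eps/15) ensures both conditions, hence |(-y^2 - 2y - 7) + 55| < eps.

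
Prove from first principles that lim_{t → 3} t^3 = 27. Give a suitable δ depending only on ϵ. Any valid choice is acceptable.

δ = min(2, ϵ/49)

Let ϵ > 0 be given. We seek δ > 0 with 0 < |t − 3| < δ ⇒ |t^3 − 27| < ϵ.
Factor: t^3 − 27 = (t − 3)(t^2 + 3t + 9), so |t^3 − 27| = |t − 3|·|t^2 + 3t + 9|.
Impose δ ≤ 2 so that |t| < 5; then |t^2 + 3t + 9| ≤ 49.
Hence |t^3 − 27| ≤ 49|t − 3|, which is < ϵ once |t − 3| < ϵ/49.
Take δ = min(2, ϵ/49). If 0 < |t − 3| < δ then both bounds hold and |t^3 − 27| ≤ 49|t − 3| < 49·(ϵ/49) = ϵ.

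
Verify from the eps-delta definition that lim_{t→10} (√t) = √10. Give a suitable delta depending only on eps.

Let eps > 0. We want delta > 0 such that 0 < |t − 10| < delta implies |√t − √10| < eps.
Multiplying by the conjugate, |√t − √10| = |t − 10|/(√t + √10).
Restrict delta ≤ 10 so that |t − 10| < 10 forces t > 0, and then √t + √10 > √10.
Hence |√t − √10| < |t − 10|/√10, which is < eps once |t − 10| < √10·eps.
Take delta = min(10, √10·eps). If 0 < |t − 10| < delta then t > 0 and |√t − √10| < |t − 10|/√10 < eps.

delta = min(10, √10·eps)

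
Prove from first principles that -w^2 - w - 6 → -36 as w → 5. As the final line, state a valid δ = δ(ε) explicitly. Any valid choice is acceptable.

Fix ε > 0. We want δ > 0 such that 0 < |w − 5| < δ implies |(-w^2 - w - 6) + 36| < ε.
(-w^2 - w - 6) + 36 = -w^2 - w + 30 = (w − 5)(-w - 6).
So |(-w^2 - w - 6) + 36| = |w − 5|·|-w - 6|.
Assume first that |w − 5| < 1, so |w| < 6. Then |-w - 6| ≤ 6 + 6 = 12.
Hence |(-w^2 - w - 6) + 36| ≤ 12|w − 5| < ε provided |w − 5| < ε/12.
Take δ = min(1, ε/12). Then 0 < |w − 5| < δ gives both |w − 5| < 1 and |w − 5| < ε/12, so |(-w^2 - w - 6) + 36| < ε.

δ = min(1, ε/12)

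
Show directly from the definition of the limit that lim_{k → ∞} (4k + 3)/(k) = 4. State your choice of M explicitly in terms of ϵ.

Fix ϵ > 0. For k ≥ 1, |(4k + 3)/(k) − 4| = |3|/((k)) = 3/((k)).
Since k ≥ k for k ≥ 1, this is ≤ 3/(k) = 3/k.
So |(4k + 3)/(k) − 4| < ϵ whenever k > 3/ϵ.
Take M = 3/ϵ. If k > M then |(4k + 3)/(k) − 4| ≤ 3/k < ϵ.

M = 3/ϵ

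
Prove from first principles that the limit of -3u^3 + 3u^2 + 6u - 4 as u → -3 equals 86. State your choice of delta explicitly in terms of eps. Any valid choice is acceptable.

delta = min(1, eps/126)

Let eps > 0 be given. We want delta > 0 such that 0 < |u + 3| < delta implies |(-3u^3 + 3u^2 + 6u - 4) − 86| < eps.
(-3u^3 + 3u^2 + 6u - 4) − 86 = -3u^3 + 3u^2 + 6u - 90 = (u + 3)(-3u^2 + 12u - 30).
So |(-3u^3 + 3u^2 + 6u - 4) − 86| = |u + 3|·|-3u^2 + 12u - 30|.
Assume first that |u + 3| < 1, so |u| < 4. Then |-3u^2 + 12u - 30| ≤ 3·4^2 + 12·4 + 30 = 126.
Hence |(-3u^3 + 3u^2 + 6u - 4) − 86| ≤ 126|u + 3| < eps provided |u + 3| < eps/126.
Choosing delta = min(1, eps/126) ensures both conditions, hence |(-3u^3 + 3u^2 + 6u - 4) − 86| < eps.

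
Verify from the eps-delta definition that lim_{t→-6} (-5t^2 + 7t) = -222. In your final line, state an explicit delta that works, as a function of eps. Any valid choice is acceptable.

delta = min(1, eps/72)

Let eps > 0 be given. We want delta > 0 such that 0 < |t + 6| < delta implies |(-5t^2 + 7t) + 222| < eps.
(-5t^2 + 7t) + 222 = -5t^2 + 7t + 222 = (t + 6)(-5t + 37).
So |(-5t^2 + 7t) + 222| = |t + 6|·|-5t + 37|.
Require delta ≤ 1. Then |t + 6| < 1 gives |t| < 7, and by the triangle inequality |-5t + 37| ≤ 5·7 + 37 = 72.
Hence |(-5t^2 + 7t) + 222| ≤ 72|t + 6| < eps provided |t + 6| < eps/72.
Take delta = min(1, eps/72). Then 0 < |t + 6| < delta gives both |t + 6| < 1 and |t + 6| < eps/72, so |(-5t^2 + 7t) + 222| < eps.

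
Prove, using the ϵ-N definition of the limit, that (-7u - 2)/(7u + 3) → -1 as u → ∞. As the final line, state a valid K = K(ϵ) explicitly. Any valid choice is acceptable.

K = (1/7)/ϵ

Let ϵ > 0 be given. We seek K > 0 such that u > K implies |(-7u - 2)/(7u + 3) + 1| < ϵ.
(-7u - 2)/(7u + 3) + 1 = (7(-7u - 2) − (-7)(7u + 3)) / (7(7u + 3)) = 7/(7(7u + 3)).
For u > 0 we have 7u + 3 > 7u, so |(-7u - 2)/(7u + 3) + 1| = 7/(7(7u + 3)) < 7/(7·7u) = (1/7)/u.
Thus |(-7u - 2)/(7u + 3) + 1| < ϵ whenever u > (1/7)/ϵ.
Take K = (1/7)/ϵ. If u > K then |(-7u - 2)/(7u + 3) + 1| < (1/7)/u < ϵ.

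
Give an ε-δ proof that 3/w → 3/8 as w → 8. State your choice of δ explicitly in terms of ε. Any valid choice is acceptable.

δ = min(4, (32/3)ε)

Fix ε > 0. We seek δ > 0 such that 0 < |w − 8| < δ implies |3/w − (3/8)| < ε.
|3/w − (3/8)| = 3·|8 − w|/(8·|w|) = 3|w − 8|/(8|w|).
Require δ ≤ 4 so that |w| > 8 − 4 = 4, hence 8|w| > 32.
Then |3/w − (3/8)| < 3|w − 8|/32, which is < ε when |w − 8| < (32/3)ε.
Take δ = min(4, (32/3)ε). Then 0 < |w − 8| < δ gives both |w − 8| < 4 and |w − 8| < (32/3)ε, so |3/w − (3/8)| < ε.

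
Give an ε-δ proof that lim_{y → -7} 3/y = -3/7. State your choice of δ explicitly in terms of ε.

Suppose ε > 0. We seek δ > 0 such that 0 < |y + 7| < δ implies |3/y + 3/7| < ε.
|3/y + 3/7| = 3·|-7 − y|/(7·|y|) = 3|y + 7|/(7|y|).
Require δ ≤ 7/2 so that |y| > 7 − 7/2 = 7/2, hence 7|y| > 49/2.
Then |3/y + 3/7| < 3|y + 7|/(49/2), which is < ε when |y + 7| < (49/6)ε.
Take δ = min(7/2, (49/6)ε). Then 0 < |y + 7| < δ gives both |y + 7| < 7/2 and |y + 7| < (49/6)ε, so |3/y + 3/7| < ε.

δ = min(7/2, (49/6)ε)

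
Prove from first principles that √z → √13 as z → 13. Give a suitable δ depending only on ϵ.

Let ϵ > 0 be given. We want δ > 0 such that 0 < |z − 13| < δ implies |√z − √13| < ϵ.
Rationalise: √z − √13 = (z − 13)/(√z + √13), so |√z − √13| = |z − 13|/(√z + √13).
Restrict δ ≤ 13 so that |z − 13| < 13 forces z > 0, and then √z + √13 > √13.
Hence |√z − √13| < |z − 13|/√13, which is < ϵ once |z − 13| < √13·ϵ.
Take δ = min(13, √13·ϵ). If 0 < |z − 13| < δ then z > 0 and |√z − √13| < |z − 13|/√13 < ϵ.

δ = min(13, √13·ϵ)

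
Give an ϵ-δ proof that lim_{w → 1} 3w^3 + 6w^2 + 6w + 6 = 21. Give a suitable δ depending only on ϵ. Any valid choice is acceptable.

δ = min(2, ϵ/69)

Suppose ϵ > 0. We want δ > 0 such that 0 < |w − 1| < δ implies |(3w^3 + 6w^2 + 6w + 6) − 21| < ϵ.
(3w^3 + 6w^2 + 6w + 6) − 21 = 3w^3 + 6w^2 + 6w - 15 = (w − 1)(3w^2 + 9w + 15).
So |(3w^3 + 6w^2 + 6w + 6) − 21| = |w − 1|·|3w^2 + 9w + 15|.
Assume first that |w − 1| < 2, so |w| < 3. Then |3w^2 + 9w + 15| ≤ 3·3^2 + 9·3 + 15 = 69.
Hence |(3w^3 + 6w^2 + 6w + 6) − 21| ≤ 69|w − 1| < ϵ provided |w − 1| < ϵ/69.
Choosing δ = min(2, ϵ/69) ensures both conditions, hence |(3w^3 + 6w^2 + 6w + 6) − 21| < ϵ.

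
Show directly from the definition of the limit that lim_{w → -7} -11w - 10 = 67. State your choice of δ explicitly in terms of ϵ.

δ = ϵ/11

Suppose ϵ > 0. We need δ > 0 so that 0 < |w + 7| < δ implies |(-11w - 10) − 67| < ϵ.
Since (-11w - 10) − 67 = -11(w + 7), we have |(-11w - 10) − 67| = 11|w + 7|.
Thus it suffices that |w + 7| < ϵ/11.
Take δ = ϵ/11. If 0 < |w + 7| < δ then |(-11w - 10) − 67| = 11|w + 7| < 11·(ϵ/11) = ϵ.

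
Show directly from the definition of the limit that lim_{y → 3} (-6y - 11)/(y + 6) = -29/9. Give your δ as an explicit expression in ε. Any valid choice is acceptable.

δ = min(9/2, (81/50)ε)

Let ε > 0 be given. We want δ > 0 with 0 < |y − 3| < δ ⇒ |(-6y - 11)/(y + 6) + 29/9| < ε.
Combining over a common denominator, (-6y - 11)/(y + 6) + 29/9 = [(-6y - 11)·9 − (-29)·(y + 6)] / [9·(y + 6)] = -25(y − 3) / (9(y + 6)).
So |(-6y - 11)/(y + 6) + 29/9| = 25|y − 3| / (9·|y + 6|).
Restrict δ ≤ 9/2. Then |y − 3| < 9/2 gives |y + 6| = |(y − 3) + 9| ≥ 9 − 9/2 = 9/2.
Hence |(-6y - 11)/(y + 6) + 29/9| < 25|y − 3|/(9·(9/2)) = (50/81)|y − 3|, which is < ε once |y − 3| < (81/50)ε.
Take δ = min(9/2, (81/50)ε). Then 0 < |y − 3| < δ forces both bounds, so |(-6y - 11)/(y + 6) + 29/9| < ε.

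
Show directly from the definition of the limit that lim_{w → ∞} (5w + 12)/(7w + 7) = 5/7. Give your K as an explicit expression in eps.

K = 1/eps

Suppose eps > 0. We seek K > 0 such that w > K implies |(5w + 12)/(7w + 7) − (5/7)| < eps.
(5w + 12)/(7w + 7) − (5/7) = (7(5w + 12) − 5(7w + 7)) / (7(7w + 7)) = 49/(7(7w + 7)).
For w > 0 we have 7w + 7 > 7w, so |(5w + 12)/(7w + 7) − (5/7)| = 49/(7(7w + 7)) < 49/(7·7w) = 1/w.
Thus |(5w + 12)/(7w + 7) − (5/7)| < eps whenever w > 1/eps.
Take K = 1/eps. If w > K then |(5w + 12)/(7w + 7) − (5/7)| < 1/w < eps.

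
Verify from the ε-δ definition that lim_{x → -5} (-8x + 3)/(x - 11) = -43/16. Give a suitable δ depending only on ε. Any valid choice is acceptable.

Fix ε > 0. We want δ > 0 with 0 < |x + 5| < δ ⇒ |(-8x + 3)/(x - 11) + 43/16| < ε.
Combining over a common denominator, (-8x + 3)/(x - 11) + 43/16 = [(-8x + 3)·(-16) − 43·(x - 11)] / [(-16)·(x - 11)] = 85(x + 5) / ((-16)(x - 11)).
So |(-8x + 3)/(x - 11) + 43/16| = 85|x + 5| / (16·|x − 11|).
Require δ ≤ 8, so |x − 11| ≥ |-16| − |x + 5| > 16 − 8 = 8.
Hence |(-8x + 3)/(x - 11) + 43/16| < 85|x + 5|/(16·8) = (85/128)|x + 5|, which is < ε once |x + 5| < (128/85)ε.
Take δ = min(8, (128/85)ε). Then 0 < |x + 5| < δ forces both bounds, so |(-8x + 3)/(x - 11) + 43/16| < ε.

δ = min(8, (128/85)ε)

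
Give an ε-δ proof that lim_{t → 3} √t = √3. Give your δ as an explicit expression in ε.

δ = min(3, √3·ε)

Suppose ε > 0. We want δ > 0 such that 0 < |t − 3| < δ implies |√t − √3| < ε.
Multiplying by the conjugate, |√t − √3| = |t − 3|/(√t + √3).
Restrict δ ≤ 3 so that |t − 3| < 3 forces t > 0, and then √t + √3 > √3.
Hence |√t − √3| < |t − 3|/√3, which is < ε once |t − 3| < √3·ε.
Take δ = min(3, √3·ε). If 0 < |t − 3| < δ then t > 0 and |√t − √3| < |t − 3|/√3 < ε.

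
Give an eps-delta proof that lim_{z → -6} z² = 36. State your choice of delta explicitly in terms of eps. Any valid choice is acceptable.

Fix eps > 0. We seek delta > 0 with 0 < |z + 6| < delta ⇒ |z² − 36| < eps.
Factor: z² − 36 = (z + 6)(z - 6), so |z² − 36| = |z + 6|·|z - 6|.
Impose delta ≤ 1 so that |z| < 7; then |z - 6| ≤ 13.
Hence |z² − 36| ≤ 13|z + 6|, which is < eps once |z + 6| < eps/13.
Take delta = min(1, eps/13). If 0 < |z + 6| < delta then both bounds hold and |z² − 36| ≤ 13|z + 6| < 13·(eps/13) = eps.

delta = min(1, eps/13)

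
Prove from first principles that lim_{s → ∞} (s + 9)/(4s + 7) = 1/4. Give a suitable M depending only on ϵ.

Fix ϵ > 0. We seek M > 0 such that s > M implies |(s + 9)/(4s + 7) − (1/4)| < ϵ.
(s + 9)/(4s + 7) − (1/4) = (4(s + 9) − (4s + 7)) / (4(4s + 7)) = 29/(4(4s + 7)).
For s > 0 we have 4s + 7 > 4s, so |(s + 9)/(4s + 7) − (1/4)| = 29/(4(4s + 7)) < 29/(4·4s) = (29/16)/s.
Thus |(s + 9)/(4s + 7) − (1/4)| < ϵ whenever s > (29/16)/ϵ.
Take M = (29/16)/ϵ. If s > M then |(s + 9)/(4s + 7) − (1/4)| < (29/16)/s < ϵ.

M = (29/16)/ϵ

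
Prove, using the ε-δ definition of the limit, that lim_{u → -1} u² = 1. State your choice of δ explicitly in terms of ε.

Let ε > 0 be given. We seek δ > 0 with 0 < |u + 1| < δ ⇒ |u² − 1| < ε.
Factor: u² − 1 = (u + 1)(u - 1), so |u² − 1| = |u + 1|·|u - 1|.
Impose δ ≤ 1 so that |u| < 2; then |u - 1| ≤ 3.
Hence |u² − 1| ≤ 3|u + 1|, which is < ε once |u + 1| < ε/3.
Take δ = min(1, ε/3). If 0 < |u + 1| < δ then both bounds hold and |u² − 1| ≤ 3|u + 1| < 3·(ε/3) = ε.

δ = min(1, ε/3)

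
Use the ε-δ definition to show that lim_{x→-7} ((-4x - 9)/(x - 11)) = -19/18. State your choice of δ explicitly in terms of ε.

δ = min(9, (162/53)ε)

Suppose ε > 0. We want δ > 0 with 0 < |x + 7| < δ ⇒ |(-4x - 9)/(x - 11) + 19/18| < ε.
Combining over a common denominator, (-4x - 9)/(x - 11) + 19/18 = [(-4x - 9)·(-18) − 19·(x - 11)] / [(-18)·(x - 11)] = 53(x + 7) / ((-18)(x - 11)).
So |(-4x - 9)/(x - 11) + 19/18| = 53|x + 7| / (18·|x − 11|).
Require δ ≤ 9, so |x − 11| ≥ |-18| − |x + 7| > 18 − 9 = 9.
Hence |(-4x - 9)/(x - 11) + 19/18| < 53|x + 7|/(18·9) = (53/162)|x + 7|, which is < ε once |x + 7| < (162/53)ε.
Take δ = min(9, (162/53)ε). Then 0 < |x + 7| < δ forces both bounds, so |(-4x - 9)/(x - 11) + 19/18| < ε.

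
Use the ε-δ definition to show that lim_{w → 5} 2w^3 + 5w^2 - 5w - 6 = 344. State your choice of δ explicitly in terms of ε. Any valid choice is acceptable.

Fix ε > 0. We want δ > 0 such that 0 < |w − 5| < δ implies |(2w^3 + 5w^2 - 5w - 6) − 344| < ε.
(2w^3 + 5w^2 - 5w - 6) − 344 = 2w^3 + 5w^2 - 5w - 350 = (w − 5)(2w^2 + 15w + 70).
So |(2w^3 + 5w^2 - 5w - 6) − 344| = |w − 5|·|2w^2 + 15w + 70|.
Assume first that |w − 5| < 1, so |w| < 6. Then |2w^2 + 15w + 70| ≤ 2·6^2 + 15·6 + 70 = 232.
Hence |(2w^3 + 5w^2 - 5w - 6) − 344| ≤ 232|w − 5| < ε provided |w − 5| < ε/232.
Take δ = min(1, ε/232). Then 0 < |w − 5| < δ gives both |w − 5| < 1 and |w − 5| < ε/232, so |(2w^3 + 5w^2 - 5w - 6) − 344| < ε.

δ = min(1, ε/232)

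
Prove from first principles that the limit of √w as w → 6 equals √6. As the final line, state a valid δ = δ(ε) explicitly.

Suppose ε > 0. We want δ > 0 such that 0 < |w − 6| < δ implies |√w − √6| < ε.
Multiplying by the conjugate, |√w − √6| = |w − 6|/(√w + √6).
Restrict δ ≤ 6 so that |w − 6| < 6 forces w > 0, and then √w + √6 > √6.
Hence |√w − √6| < |w − 6|/√6, which is < ε once |w − 6| < √6·ε.
Take δ = min(6, √6·ε). If 0 < |w − 6| < δ then w > 0 and |√w − √6| < |w − 6|/√6 < ε.

δ = min(6, √6·ε)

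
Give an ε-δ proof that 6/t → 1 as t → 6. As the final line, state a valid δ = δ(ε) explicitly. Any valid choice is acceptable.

δ = min(3, 3ε)

Fix ε > 0. We seek δ > 0 such that 0 < |t − 6| < δ implies |6/t − 1| < ε.
|6/t − 1| = 6·|6 − t|/(6·|t|) = 6|t − 6|/(6|t|).
Require δ ≤ 3 so that |t| > 6 − 3 = 3, hence 6|t| > 18.
Then |6/t − 1| < 6|t − 6|/18, which is < ε when |t − 6| < 3ε.
Take δ = min(3, 3ε). Then 0 < |t − 6| < δ gives both |t − 6| < 3 and |t − 6| < 3ε, so |6/t − 1| < ε.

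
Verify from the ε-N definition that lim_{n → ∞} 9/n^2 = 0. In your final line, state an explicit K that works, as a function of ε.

K = (9/ε)^{1/2}

Fix ε > 0. For n ≥ 1, |9/n^2 − 0| = 9/n^2.
9/n^2 < ε ⇔ n^2 > 9/ε ⇔ n > (9/ε)^{1/2}.
Take K = (9/ε)^{1/2}. Then n > K implies 9/n^2 < ε.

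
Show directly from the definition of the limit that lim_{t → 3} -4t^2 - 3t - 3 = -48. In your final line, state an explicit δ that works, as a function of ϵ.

Let ϵ > 0 be given. We want δ > 0 such that 0 < |t − 3| < δ implies |(-4t^2 - 3t - 3) + 48| < ϵ.
(-4t^2 - 3t - 3) + 48 = -4t^2 - 3t + 45 = (t − 3)(-4t - 15).
So |(-4t^2 - 3t - 3) + 48| = |t − 3|·|-4t - 15|.
Assume first that |t − 3| < 1, so |t| < 4. Then |-4t - 15| ≤ 4·4 + 15 = 31.
Hence |(-4t^2 - 3t - 3) + 48| ≤ 31|t − 3| < ϵ provided |t − 3| < ϵ/31.
Choosing δ = min(1, ϵ/31) ensures both conditions, hence |(-4t^2 - 3t - 3) + 48| < ϵ.

δ = min(1, ϵ/31)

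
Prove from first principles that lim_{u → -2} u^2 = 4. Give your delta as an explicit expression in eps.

delta = min(2, eps/6)

Let eps > 0. We seek delta > 0 with 0 < |u + 2| < delta ⇒ |u^2 − 4| < eps.
Factor: u^2 − 4 = (u + 2)(u - 2), so |u^2 − 4| = |u + 2|·|u - 2|.
Restrict delta ≤ 2. Then |u + 2| < 2 gives |u| < 4, so by the triangle inequality |u - 2| ≤ 4 + 2 = 6.
Hence |u^2 − 4| ≤ 6|u + 2|, which is < eps once |u + 2| < eps/6.
Take delta = min(2, eps/6). If 0 < |u + 2| < delta then both bounds hold and |u^2 − 4| ≤ 6|u + 2| < 6·(eps/6) = eps.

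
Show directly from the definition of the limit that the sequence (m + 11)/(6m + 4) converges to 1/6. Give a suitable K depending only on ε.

Fix ε > 0. For m ≥ 1, |(m + 11)/(6m + 4) − (1/6)| = |62|/(6(6m + 4)) = 62/(6(6m + 4)).
Since 6m + 4 ≥ 6m for m ≥ 1, this is ≤ 62/(6·6m) = (31/18)/m.
So |(m + 11)/(6m + 4) − (1/6)| < ε whenever m > (31/18)/ε.
Take K = (31/18)/ε. If m > K then |(m + 11)/(6m + 4) − (1/6)| ≤ (31/18)/m < ε.

K = (31/18)/ε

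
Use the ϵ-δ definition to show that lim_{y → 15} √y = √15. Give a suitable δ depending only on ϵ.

Let ϵ > 0 be given. We want δ > 0 such that 0 < |y − 15| < δ implies |√y − √15| < ϵ.
Rationalise: √y − √15 = (y − 15)/(√y + √15), so |√y − √15| = |y − 15|/(√y + √15).
Restrict δ ≤ 15 so that |y − 15| < 15 forces y > 0, and then √y + √15 > √15.
Hence |√y − √15| < |y − 15|/√15, which is < ϵ once |y − 15| < √15·ϵ.
Take δ = min(15, √15·ϵ). If 0 < |y − 15| < δ then y > 0 and |√y − √15| < |y − 15|/√15 < ϵ.

δ = min(15, √15·ϵ)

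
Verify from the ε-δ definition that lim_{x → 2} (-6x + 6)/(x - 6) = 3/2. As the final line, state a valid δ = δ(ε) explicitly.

Suppose ε > 0. We want δ > 0 with 0 < |x − 2| < δ ⇒ |(-6x + 6)/(x - 6) − (3/2)| < ε.
Combining over a common denominator, (-6x + 6)/(x - 6) − (3/2) = [(-6x + 6)·(-4) − (-6)·(x - 6)] / [(-4)·(x - 6)] = 30(x − 2) / ((-4)(x - 6)).
So |(-6x + 6)/(x - 6) − (3/2)| = 30|x − 2| / (4·|x − 6|).
Restrict δ ≤ 2. Then |x − 2| < 2 gives |x − 6| = |(x − 2) + (-4)| ≥ 4 − 2 = 2.
Hence |(-6x + 6)/(x - 6) − (3/2)| < 30|x − 2|/(4·2) = (15/4)|x − 2|, which is < ε once |x − 2| < (4/15)ε.
Take δ = min(2, (4/15)ε). Then 0 < |x − 2| < δ forces both bounds, so |(-6x + 6)/(x - 6) − (3/2)| < ε.

δ = min(2, (4/15)ε)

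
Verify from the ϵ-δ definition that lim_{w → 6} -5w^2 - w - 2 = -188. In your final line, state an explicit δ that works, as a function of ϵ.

Suppose ϵ > 0. We want δ > 0 such that 0 < |w − 6| < δ implies |(-5w^2 - w - 2) + 188| < ϵ.
(-5w^2 - w - 2) + 188 = -5w^2 - w + 186 = (w − 6)(-5w - 31).
So |(-5w^2 - w - 2) + 188| = |w − 6|·|-5w - 31|.
Assume first that |w − 6| < 1, so |w| < 7. Then |-5w - 31| ≤ 5·7 + 31 = 66.
Hence |(-5w^2 - w - 2) + 188| ≤ 66|w − 6| < ϵ provided |w − 6| < ϵ/66.
Choosing δ = min(1, ϵ/66) ensures both conditions, hence |(-5w^2 - w - 2) + 188| < ϵ.

δ = min(1, ϵ/66)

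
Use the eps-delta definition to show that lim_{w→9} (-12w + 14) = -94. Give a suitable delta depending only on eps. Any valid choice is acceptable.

delta = eps/12

Let eps > 0 be given. We need delta > 0 so that 0 < |w − 9| < delta implies |(-12w + 14) + 94| < eps.
Since (-12w + 14) + 94 = -12(w − 9), we have |(-12w + 14) + 94| = 12|w − 9|.
So 12|w − 9| < eps exactly when |w − 9| < eps/12.
Choosing delta = eps/12 gives |(-12w + 14) + 94| = 12|w − 9| < eps whenever |w − 9| < delta.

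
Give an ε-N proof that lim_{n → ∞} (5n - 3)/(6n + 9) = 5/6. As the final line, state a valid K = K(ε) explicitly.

K = (7/4)/ε

Fix ε > 0. For n ≥ 1, |(5n - 3)/(6n + 9) − (5/6)| = |-63|/(6(6n + 9)) = 63/(6(6n + 9)).
Since 6n + 9 ≥ 6n for n ≥ 1, this is ≤ 63/(6·6n) = (7/4)/n.
So |(5n - 3)/(6n + 9) − (5/6)| < ε whenever n > (7/4)/ε.
Take K = (7/4)/ε. If n > K then |(5n - 3)/(6n + 9) − (5/6)| ≤ (7/4)/n < ε.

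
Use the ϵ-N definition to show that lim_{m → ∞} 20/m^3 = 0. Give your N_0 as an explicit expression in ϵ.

Fix ϵ > 0. For m ≥ 1, |20/m^3 − 0| = 20/m^3.
20/m^3 < ϵ ⇔ m^3 > 20/ϵ ⇔ m > (20/ϵ)^{1/3}.
Take N_0 = (20/ϵ)^{1/3}. Then m > N_0 implies 20/m^3 < ϵ.

N_0 = (20/ϵ)^{1/3}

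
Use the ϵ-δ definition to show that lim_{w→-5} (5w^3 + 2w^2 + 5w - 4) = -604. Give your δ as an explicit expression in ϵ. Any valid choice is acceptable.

Suppose ϵ > 0. We want δ > 0 such that 0 < |w + 5| < δ implies |(5w^3 + 2w^2 + 5w - 4) + 604| < ϵ.
(5w^3 + 2w^2 + 5w - 4) + 604 = 5w^3 + 2w^2 + 5w + 600 = (w + 5)(5w^2 - 23w + 120).
So |(5w^3 + 2w^2 + 5w - 4) + 604| = |w + 5|·|5w^2 - 23w + 120|.
Assume first that |w + 5| < 1, so |w| < 6. Then |5w^2 - 23w + 120| ≤ 5·6^2 + 23·6 + 120 = 438.
Hence |(5w^3 + 2w^2 + 5w - 4) + 604| ≤ 438|w + 5| < ϵ provided |w + 5| < ϵ/438.
Choosing δ = min(1, ϵ/438) ensures both conditions, hence |(5w^3 + 2w^2 + 5w - 4) + 604| < ϵ.

δ = min(1, ϵ/438)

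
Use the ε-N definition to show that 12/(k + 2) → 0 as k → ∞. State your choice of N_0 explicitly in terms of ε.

Let ε > 0 be given. For k ≥ 1, |12/(k + 2) − 0| = 12/(k + 2) ≤ 12/k.
We need 12/k < ε, i.e. k > 12/ε.
Take N_0 = 12/ε. If k > N_0 then |12/(k + 2)| ≤ 12/k < ε.

N_0 = 12/ε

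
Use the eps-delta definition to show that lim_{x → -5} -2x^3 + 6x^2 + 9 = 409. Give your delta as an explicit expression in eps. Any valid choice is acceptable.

Fix eps > 0. We want delta > 0 such that 0 < |x + 5| < delta implies |(-2x^3 + 6x^2 + 9) − 409| < eps.
(-2x^3 + 6x^2 + 9) − 409 = -2x^3 + 6x^2 - 400 = (x + 5)(-2x^2 + 16x - 80).
So |(-2x^3 + 6x^2 + 9) − 409| = |x + 5|·|-2x^2 + 16x - 80|.
Require delta ≤ 1. Then |x + 5| < 1 gives |x| < 6, and by the triangle inequality |-2x^2 + 16x - 80| ≤ 2·6^2 + 16·6 + 80 = 248.
Hence |(-2x^3 + 6x^2 + 9) − 409| ≤ 248|x + 5| < eps provided |x + 5| < eps/248.
Choosing delta = min(1, eps/248) ensures both conditions, hence |(-2x^3 + 6x^2 + 9) − 409| < eps.

delta = min(1, eps/248)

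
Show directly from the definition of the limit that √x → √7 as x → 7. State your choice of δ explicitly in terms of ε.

δ = min(7, √7·ε)

Fix ε > 0. We want δ > 0 such that 0 < |x − 7| < δ implies |√x − √7| < ε.
Rationalise: √x − √7 = (x − 7)/(√x + √7), so |√x − √7| = |x − 7|/(√x + √7).
Restrict δ ≤ 7 so that |x − 7| < 7 forces x > 0, and then √x + √7 > √7.
Hence |√x − √7| < |x − 7|/√7, which is < ε once |x − 7| < √7·ε.
Take δ = min(7, √7·ε). If 0 < |x − 7| < δ then x > 0 and |√x − √7| < |x − 7|/√7 < ε.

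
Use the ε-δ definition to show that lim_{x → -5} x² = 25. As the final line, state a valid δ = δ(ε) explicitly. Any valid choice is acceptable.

Let ε > 0 be given. We seek δ > 0 with 0 < |x + 5| < δ ⇒ |x² − 25| < ε.
Factor: x² − 25 = (x + 5)(x - 5), so |x² − 25| = |x + 5|·|x - 5|.
Impose δ ≤ 1 so that |x| < 6; then |x - 5| ≤ 11.
Hence |x² − 25| ≤ 11|x + 5|, which is < ε once |x + 5| < ε/11.
Take δ = min(1, ε/11). If 0 < |x + 5| < δ then both bounds hold and |x² − 25| ≤ 11|x + 5| < 11·(ε/11) = ε.

δ = min(1, ε/11)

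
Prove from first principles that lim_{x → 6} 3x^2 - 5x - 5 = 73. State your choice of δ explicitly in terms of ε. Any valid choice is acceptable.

Suppose ε > 0. We want δ > 0 such that 0 < |x − 6| < δ implies |(3x^2 - 5x - 5) − 73| < ε.
(3x^2 - 5x - 5) − 73 = 3x^2 - 5x - 78 = (x − 6)(3x + 13).
So |(3x^2 - 5x - 5) − 73| = |x − 6|·|3x + 13|.
Require δ ≤ 1. Then |x − 6| < 1 gives |x| < 7, and by the triangle inequality |3x + 13| ≤ 3·7 + 13 = 34.
Hence |(3x^2 - 5x - 5) − 73| ≤ 34|x − 6| < ε provided |x − 6| < ε/34.
Choosing δ = min(1, ε/34) ensures both conditions, hence |(3x^2 - 5x - 5) − 73| < ε.

δ = min(1, ε/34)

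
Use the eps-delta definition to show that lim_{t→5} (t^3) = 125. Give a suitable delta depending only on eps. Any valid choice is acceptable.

Fix eps > 0. We seek delta > 0 with 0 < |t − 5| < delta ⇒ |t^3 − 125| < eps.
Factor: t^3 − 125 = (t − 5)(t^2 + 5t + 25), so |t^3 − 125| = |t − 5|·|t^2 + 5t + 25|.
Impose delta ≤ 1 so that |t| < 6; then |t^2 + 5t + 25| ≤ 91.
Hence |t^3 − 125| ≤ 91|t − 5|, which is < eps once |t − 5| < eps/91.
Take delta = min(1, eps/91). If 0 < |t − 5| < delta then both bounds hold and |t^3 − 125| ≤ 91|t − 5| < 91·(eps/91) = eps.

delta = min(1, eps/91)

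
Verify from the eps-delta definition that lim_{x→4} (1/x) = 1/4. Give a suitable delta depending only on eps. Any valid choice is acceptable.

delta = min(2, 8eps)

Let eps > 0 be given. We seek delta > 0 such that 0 < |x − 4| < delta implies |1/x − (1/4)| < eps.
|1/x − (1/4)| = |4 − x|/(4·|x|) = |x − 4|/(4|x|).
Require delta ≤ 2 so that |x| > 4 − 2 = 2, hence 4|x| > 8.
Then |1/x − (1/4)| < |x − 4|/8, which is < eps when |x − 4| < 8eps.
Take delta = min(2, 8eps). Then 0 < |x − 4| < delta gives both |x − 4| < 2 and |x − 4| < 8eps, so |1/x − (1/4)| < eps.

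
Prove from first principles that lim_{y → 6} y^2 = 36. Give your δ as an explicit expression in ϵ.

δ = min(2, ϵ/14)

Fix ϵ > 0. We seek δ > 0 with 0 < |y − 6| < δ ⇒ |y^2 − 36| < ϵ.
Factor: y^2 − 36 = (y − 6)(y + 6), so |y^2 − 36| = |y − 6|·|y + 6|.
Impose δ ≤ 2 so that |y| < 8; then |y + 6| ≤ 14.
Hence |y^2 − 36| ≤ 14|y − 6|, which is < ϵ once |y − 6| < ϵ/14.
Take δ = min(2, ϵ/14). If 0 < |y − 6| < δ then both bounds hold and |y^2 − 36| ≤ 14|y − 6| < 14·(ϵ/14) = ϵ.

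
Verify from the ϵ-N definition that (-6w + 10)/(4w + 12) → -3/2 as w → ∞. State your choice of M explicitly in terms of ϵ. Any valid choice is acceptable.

Fix ϵ > 0. We seek M > 0 such that w > M implies |(-6w + 10)/(4w + 12) + 3/2| < ϵ.
(-6w + 10)/(4w + 12) + 3/2 = (4(-6w + 10) − (-6)(4w + 12)) / (4(4w + 12)) = 112/(4(4w + 12)).
For w > 0 we have 4w + 12 > 4w, so |(-6w + 10)/(4w + 12) + 3/2| = 112/(4(4w + 12)) < 112/(4·4w) = 7/w.
Thus |(-6w + 10)/(4w + 12) + 3/2| < ϵ whenever w > 7/ϵ.
Take M = 7/ϵ. If w > M then |(-6w + 10)/(4w + 12) + 3/2| < 7/w < ϵ.

M = 7/ϵ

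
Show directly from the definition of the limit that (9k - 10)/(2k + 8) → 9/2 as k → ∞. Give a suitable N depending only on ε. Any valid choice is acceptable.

N = 23/ε

Let ε > 0 be given. For k ≥ 1, |(9k - 10)/(2k + 8) − (9/2)| = |-92|/(2(2k + 8)) = 92/(2(2k + 8)).
Since 2k + 8 ≥ 2k for k ≥ 1, this is ≤ 92/(2·2k) = 23/k.
So |(9k - 10)/(2k + 8) − (9/2)| < ε whenever k > 23/ε.
Take N = 23/ε. If k > N then |(9k - 10)/(2k + 8) − (9/2)| ≤ 23/k < ε.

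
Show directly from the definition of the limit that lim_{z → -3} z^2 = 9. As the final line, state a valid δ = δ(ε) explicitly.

Suppose ε > 0. We seek δ > 0 with 0 < |z + 3| < δ ⇒ |z^2 − 9| < ε.
Factor: z^2 − 9 = (z + 3)(z - 3), so |z^2 − 9| = |z + 3|·|z - 3|.
Restrict δ ≤ 2. Then |z + 3| < 2 gives |z| < 5, so by the triangle inequality |z - 3| ≤ 5 + 3 = 8.
Hence |z^2 − 9| ≤ 8|z + 3|, which is < ε once |z + 3| < ε/8.
Take δ = min(2, ε/8). If 0 < |z + 3| < δ then both bounds hold and |z^2 − 9| ≤ 8|z + 3| < 8·(ε/8) = ε.

δ = min(2, ε/8)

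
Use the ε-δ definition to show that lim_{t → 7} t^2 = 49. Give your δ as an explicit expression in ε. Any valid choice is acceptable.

Let ε > 0. We seek δ > 0 with 0 < |t − 7| < δ ⇒ |t^2 − 49| < ε.
Factor: t^2 − 49 = (t − 7)(t + 7), so |t^2 − 49| = |t − 7|·|t + 7|.
Restrict δ ≤ 1. Then |t − 7| < 1 gives |t| < 8, so by the triangle inequality |t + 7| ≤ 8 + 7 = 15.
Hence |t^2 − 49| ≤ 15|t − 7|, which is < ε once |t − 7| < ε/15.
Take δ = min(1, ε/15). If 0 < |t − 7| < δ then both bounds hold and |t^2 − 49| ≤ 15|t − 7| < 15·(ε/15) = ε.

δ = min(1, ε/15)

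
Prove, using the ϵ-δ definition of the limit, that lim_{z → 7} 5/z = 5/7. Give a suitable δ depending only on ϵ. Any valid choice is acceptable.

δ = min(7/2, (49/10)ϵ)

Let ϵ > 0 be given. We seek δ > 0 such that 0 < |z − 7| < δ implies |5/z − (5/7)| < ϵ.
|5/z − (5/7)| = 5·|7 − z|/(7·|z|) = 5|z − 7|/(7|z|).
Restrict δ ≤ 7/2. Then |z − 7| < 7/2 gives |z| > 7/2, so 7|z| > 49/2.
Then |5/z − (5/7)| < 5|z − 7|/(49/2), which is < ϵ when |z − 7| < (49/10)ϵ.
Take δ = min(7/2, (49/10)ϵ). Then 0 < |z − 7| < δ gives both |z − 7| < 7/2 and |z − 7| < (49/10)ϵ, so |5/z − (5/7)| < ϵ.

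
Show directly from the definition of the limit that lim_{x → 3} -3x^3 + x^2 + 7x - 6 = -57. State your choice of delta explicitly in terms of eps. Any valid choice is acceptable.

delta = min(1, eps/97)

Let eps > 0. We want delta > 0 such that 0 < |x − 3| < delta implies |(-3x^3 + x^2 + 7x - 6) + 57| < eps.
(-3x^3 + x^2 + 7x - 6) + 57 = -3x^3 + x^2 + 7x + 51 = (x − 3)(-3x^2 - 8x - 17).
So |(-3x^3 + x^2 + 7x - 6) + 57| = |x − 3|·|-3x^2 - 8x - 17|.
Require delta ≤ 1. Then |x − 3| < 1 gives |x| < 4, and by the triangle inequality |-3x^2 - 8x - 17| ≤ 3·4^2 + 8·4 + 17 = 97.
Hence |(-3x^3 + x^2 + 7x - 6) + 57| ≤ 97|x − 3| < eps provided |x − 3| < eps/97.
Choosing delta = min(1, eps/97) ensures both conditions, hence |(-3x^3 + x^2 + 7x - 6) + 57| < eps.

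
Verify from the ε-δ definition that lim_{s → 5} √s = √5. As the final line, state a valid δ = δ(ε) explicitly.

δ = min(5, √5·ε)

Let ε > 0 be given. We want δ > 0 such that 0 < |s − 5| < δ implies |√s − √5| < ε.
Rationalise: √s − √5 = (s − 5)/(√s + √5), so |√s − √5| = |s − 5|/(√s + √5).
Restrict δ ≤ 5 so that |s − 5| < 5 forces s > 0, and then √s + √5 > √5.
Hence |√s − √5| < |s − 5|/√5, which is < ε once |s − 5| < √5·ε.
Take δ = min(5, √5·ε). If 0 < |s − 5| < δ then s > 0 and |√s − √5| < |s − 5|/√5 < ε.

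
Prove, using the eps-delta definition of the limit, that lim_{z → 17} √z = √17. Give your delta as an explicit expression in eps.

delta = min(17, √17·eps)

Suppose eps > 0. We want delta > 0 such that 0 < |z − 17| < delta implies |√z − √17| < eps.
Multiplying by the conjugate, |√z − √17| = |z − 17|/(√z + √17).
Restrict delta ≤ 17 so that |z − 17| < 17 forces z > 0, and then √z + √17 > √17.
Hence |√z − √17| < |z − 17|/√17, which is < eps once |z − 17| < √17·eps.
Take delta = min(17, √17·eps). If 0 < |z − 17| < delta then z > 0 and |√z − √17| < |z − 17|/√17 < eps.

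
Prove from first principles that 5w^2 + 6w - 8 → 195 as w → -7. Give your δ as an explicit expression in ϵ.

δ = min(1, ϵ/69)

Suppose ϵ > 0. We want δ > 0 such that 0 < |w + 7| < δ implies |(5w^2 + 6w - 8) − 195| < ϵ.
(5w^2 + 6w - 8) − 195 = 5w^2 + 6w - 203 = (w + 7)(5w - 29).
So |(5w^2 + 6w - 8) − 195| = |w + 7|·|5w - 29|.
Require δ ≤ 1. Then |w + 7| < 1 gives |w| < 8, and by the triangle inequality |5w - 29| ≤ 5·8 + 29 = 69.
Hence |(5w^2 + 6w - 8) − 195| ≤ 69|w + 7| < ϵ provided |w + 7| < ϵ/69.
Choosing δ = min(1, ϵ/69) ensures both conditions, hence |(5w^2 + 6w - 8) − 195| < ϵ.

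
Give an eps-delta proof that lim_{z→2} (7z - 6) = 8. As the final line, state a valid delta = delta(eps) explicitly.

Let eps > 0 be given. We need delta > 0 so that 0 < |z − 2| < delta implies |(7z - 6) − 8| < eps.
|(7z - 6) − 8| = |7z - 14| = 7|z − 2|.
Thus it suffices that |z − 2| < eps/7.
Take delta = eps/7. If 0 < |z − 2| < delta then |(7z - 6) − 8| = 7|z − 2| < 7·(eps/7) = eps.

delta = eps/7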